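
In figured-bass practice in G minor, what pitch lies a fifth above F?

Counting 4 letter steps above F lands on C; in G minor, that letter is C.

C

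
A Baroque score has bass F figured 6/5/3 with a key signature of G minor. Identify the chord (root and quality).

The figures 6/5/3 indicate a seventh chord in first inversion.
In first inversion the root lies a sixth above the bass: a sixth above F in G minor is D.
The chord tones are F, A, C, D, giving D minor seventh.

D minor seventh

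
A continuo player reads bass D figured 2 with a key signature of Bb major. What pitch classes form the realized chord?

The written figures 2 are shorthand for 6/4/2: the 6/4 are implied.
A second above D in this key is Eb.
A fourth above D in this key is G.
A sixth above D in this key is Bb.
Together with the bass D, this spells Eb major seventh in third inversion.

D, Eb, G, Bb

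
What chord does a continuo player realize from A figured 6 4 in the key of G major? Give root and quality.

D major

The figures 6 4 indicate a triad in second inversion.
In second inversion the root lies a fourth above the bass: a fourth above A in G major is D.
The chord tones are A, D, F#, giving D major.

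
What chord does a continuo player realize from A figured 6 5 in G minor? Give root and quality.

F dominant seventh

The figures 6 5 indicate a seventh chord in first inversion.
In first inversion the root lies a sixth above the bass: a sixth above A in G minor is F.
The chord tones are A, C, Eb, F, giving F dominant seventh.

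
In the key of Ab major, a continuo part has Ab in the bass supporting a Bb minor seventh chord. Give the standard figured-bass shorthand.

Ab is the seventh of Bb minor seventh, so the chord is in third inversion.
A seventh chord in third inversion is figured 6/4/2, conventionally abbreviated 4/2.

4/2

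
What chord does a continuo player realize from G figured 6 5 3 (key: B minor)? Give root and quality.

The figures 6 5 3 indicate a seventh chord in first inversion.
In first inversion the root lies a sixth above the bass: a sixth above G in B minor is E.
The chord tones are G, B, D, E, giving E minor seventh.

E minor seventh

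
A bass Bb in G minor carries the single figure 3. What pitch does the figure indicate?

D

Counting 2 letter steps above Bb lands on D; in G minor, that letter is D.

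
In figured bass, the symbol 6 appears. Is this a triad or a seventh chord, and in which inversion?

6 is shorthand for 6/3.
Intervals of 6/3 above the bass form a triad; the bass is the third, so this is first inversion.

triad, first inversion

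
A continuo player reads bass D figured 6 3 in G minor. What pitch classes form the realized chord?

A third above D in this key is F.
A sixth above D in this key is Bb.
Together with the bass D, this spells Bb major in first inversion.

D, F, Bb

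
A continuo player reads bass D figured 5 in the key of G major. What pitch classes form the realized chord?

The written figures 5 are shorthand for 5/3: the 3 is implied.
A third above D in this key is F#.
A fifth above D in this key is A.
Together with the bass D, this spells D major in root position.

D, F#, A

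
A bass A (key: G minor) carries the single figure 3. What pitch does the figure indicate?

Counting 2 letter steps above A lands on C; in G minor, that letter is C.

C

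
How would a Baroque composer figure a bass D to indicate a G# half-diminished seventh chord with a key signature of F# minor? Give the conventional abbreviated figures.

4/3

D is the fifth of G# half-diminished seventh, so the chord is in second inversion.
A seventh chord in second inversion is figured 6/4/3, conventionally abbreviated 4/3.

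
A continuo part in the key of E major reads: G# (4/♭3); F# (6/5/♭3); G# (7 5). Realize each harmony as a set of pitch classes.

G#, Bb, C#, E | F#, Ab, C#, D# | G#, B, D#, F#

G# (6/4/b3): G#, Bb, C#, E.
F# (6/5/b3): F#, Ab, C#, D#.
G# (7/5/3): G#, B, D#, F#.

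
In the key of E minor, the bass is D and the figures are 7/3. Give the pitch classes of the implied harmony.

The written figures 7/3 are shorthand for 7/5/3: the 5 is implied.
A third above D in this key is F#.
A fifth above D in this key is A.
A seventh above D in this key is C.
Together with the bass D, this spells D dominant seventh in root position.

D, F#, A, C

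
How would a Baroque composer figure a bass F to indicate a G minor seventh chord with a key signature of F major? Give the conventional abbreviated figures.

4/2

F is the seventh of G minor seventh, so the chord is in third inversion.
A seventh chord in third inversion is figured 6/4/2, conventionally abbreviated 4/2.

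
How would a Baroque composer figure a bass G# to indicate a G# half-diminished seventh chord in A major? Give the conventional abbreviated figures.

G# is the root of G# half-diminished seventh, so the chord is in root position.
A seventh chord in root position is figured 7/5/3, conventionally abbreviated 7.

7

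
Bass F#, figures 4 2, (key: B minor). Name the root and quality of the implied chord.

The figures 4 2 indicate a seventh chord in third inversion.
In third inversion the root lies a second above the bass: a second above F# in B minor is G.
The chord tones are F#, G, B, D, giving G major seventh.

G major seventh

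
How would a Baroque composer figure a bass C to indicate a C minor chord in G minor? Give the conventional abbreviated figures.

C is the root of C minor, so the chord is in root position.
A triad in root position is figured 5/3, conventionally abbreviated (no figures — root-position triad).

no figures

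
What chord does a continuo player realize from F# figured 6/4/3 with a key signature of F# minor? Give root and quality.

The figures 6/4/3 indicate a seventh chord in second inversion.
In second inversion the root lies a fourth above the bass: a fourth above F# in F# minor is B.
The chord tones are F#, A, B, D, giving B minor seventh.

B minor seventh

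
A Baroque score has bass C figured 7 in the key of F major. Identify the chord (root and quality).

The figures 7 indicate a seventh chord in root position.
In root position the bass is the root, so the root is C.
The chord tones are C, E, G, Bb, giving C dominant seventh.

C dominant seventh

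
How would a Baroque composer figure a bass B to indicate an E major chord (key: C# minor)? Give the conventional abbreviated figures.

6/4

B is the fifth of E major, so the chord is in second inversion.
A triad in second inversion is figured 6/4, conventionally abbreviated 6/4.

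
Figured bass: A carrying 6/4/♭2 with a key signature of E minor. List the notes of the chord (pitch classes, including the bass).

A, Bb, D, F#

A second above A in this key is B, lowered to Bb by the flat.
A fourth above A in this key is D.
A sixth above A in this key is F#.
Together with the bass A, this spells Bb augmented major seventh in third inversion.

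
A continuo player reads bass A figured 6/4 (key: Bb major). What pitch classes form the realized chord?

A fourth above A in this key is D.
A sixth above A in this key is F.
Together with the bass A, this spells D minor in second inversion.

A, D, F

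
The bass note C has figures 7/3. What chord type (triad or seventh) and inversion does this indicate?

7/3 is shorthand for 7/5/3.
Intervals of 7/5/3 above the bass form a seventh chord; the bass is the root, so this is root position.

seventh chord, root position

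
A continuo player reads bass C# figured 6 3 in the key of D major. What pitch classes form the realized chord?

C#, E, A

A third above C# in this key is E.
A sixth above C# in this key is A.
Together with the bass C#, this spells A major in first inversion.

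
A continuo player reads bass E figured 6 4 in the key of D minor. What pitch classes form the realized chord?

E, A, C

A fourth above E in this key is A.
A sixth above E in this key is C.
Together with the bass E, this spells A minor in second inversion.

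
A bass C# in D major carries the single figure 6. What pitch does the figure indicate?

A

Counting 5 letter steps above C# lands on A; in D major, that letter is A.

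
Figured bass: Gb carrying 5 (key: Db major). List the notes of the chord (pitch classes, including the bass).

The written figures 5 are shorthand for 5/3: the 3 is implied.
A third above Gb in this key is Bb.
A fifth above Gb in this key is Db.
Together with the bass Gb, this spells Gb major in root position.

Gb, Bb, Db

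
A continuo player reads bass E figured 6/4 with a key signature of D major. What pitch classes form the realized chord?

E, A, C#

A fourth above E in this key is A.
A sixth above E in this key is C#.
Together with the bass E, this spells A major in second inversion.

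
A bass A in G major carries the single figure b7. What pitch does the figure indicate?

Gb

Counting 6 letter steps above A lands on G; in G major, that letter is G.
The b7 figure lowers it a semitone, giving Gb.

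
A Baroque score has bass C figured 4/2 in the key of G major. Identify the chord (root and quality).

The figures 4/2 indicate a seventh chord in third inversion.
In third inversion the root lies a second above the bass: a second above C in G major is D.
The chord tones are C, D, F#, A, giving D dominant seventh.

D dominant seventh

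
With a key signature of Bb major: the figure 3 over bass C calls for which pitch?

Eb

Counting 2 letter steps above C lands on E; in Bb major, that letter is Eb.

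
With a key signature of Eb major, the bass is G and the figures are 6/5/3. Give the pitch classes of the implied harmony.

G, Bb, D, Eb

A third above G in this key is Bb.
A fifth above G in this key is D.
A sixth above G in this key is Eb.
Together with the bass G, this spells Eb major seventh in first inversion.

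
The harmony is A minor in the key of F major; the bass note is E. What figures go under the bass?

6/4

E is the fifth of A minor, so the chord is in second inversion.
A triad in second inversion is figured 6/4, conventionally abbreviated 6/4.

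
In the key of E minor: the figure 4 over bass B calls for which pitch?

Counting 3 letter steps above B lands on E; in E minor, that letter is E.

E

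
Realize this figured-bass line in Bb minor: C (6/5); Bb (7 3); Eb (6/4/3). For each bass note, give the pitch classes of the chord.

C (6/5/3): C, Eb, Gb, Ab.
Bb (7/5/3): Bb, Db, F, Ab.
Eb (6/4/3): Eb, Gb, Ab, C.

C, Eb, Gb, Ab | Bb, Db, F, Ab | Eb, Gb, Ab, C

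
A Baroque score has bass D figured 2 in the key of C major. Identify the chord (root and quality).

The figures 2 indicate a seventh chord in third inversion.
In third inversion the root lies a second above the bass: a second above D in C major is E.
The chord tones are D, E, G, B, giving E minor seventh.

E minor seventh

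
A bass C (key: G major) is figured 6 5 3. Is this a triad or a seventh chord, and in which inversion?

Intervals of 6/5/3 above the bass form a seventh chord; the bass is the third, so this is first inversion.

seventh chord, first inversion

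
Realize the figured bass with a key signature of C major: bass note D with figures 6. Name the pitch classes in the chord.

D, F, B

The written figures 6 are shorthand for 6/3: the 3 is implied.
A third above D in this key is F.
A sixth above D in this key is B.
Together with the bass D, this spells B diminished in first inversion.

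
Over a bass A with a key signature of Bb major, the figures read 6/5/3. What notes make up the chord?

A, C, Eb, F

A third above A in this key is C.
A fifth above A in this key is Eb.
A sixth above A in this key is F.
Together with the bass A, this spells F dominant seventh in first inversion.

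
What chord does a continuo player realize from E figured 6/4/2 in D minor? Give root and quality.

F major seventh

The figures 6/4/2 indicate a seventh chord in third inversion.
In third inversion the root lies a second above the bass: a second above E in D minor is F.
The chord tones are E, F, A, C, giving F major seventh.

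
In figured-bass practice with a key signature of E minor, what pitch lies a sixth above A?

Counting 5 letter steps above A lands on F; in E minor, that letter is F#.

F#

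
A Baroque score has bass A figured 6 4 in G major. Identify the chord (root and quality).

The figures 6 4 indicate a triad in second inversion.
In second inversion the root lies a fourth above the bass: a fourth above A in G major is D.
The chord tones are A, D, F#, giving D major.

D major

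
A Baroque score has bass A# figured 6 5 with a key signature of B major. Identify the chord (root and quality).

F# dominant seventh

The figures 6 5 indicate a seventh chord in first inversion.
In first inversion the root lies a sixth above the bass: a sixth above A# in B major is F#.
The chord tones are A#, C#, E, F#, giving F# dominant seventh.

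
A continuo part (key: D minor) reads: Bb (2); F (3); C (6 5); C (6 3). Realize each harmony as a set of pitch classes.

Bb, C, E, G | F, A, C | C, E, G, A | C, E, A

Bb (6/4/2): Bb, C, E, G.
F (5/3): F, A, C.
C (6/5/3): C, E, G, A.
C (6/3): C, E, A.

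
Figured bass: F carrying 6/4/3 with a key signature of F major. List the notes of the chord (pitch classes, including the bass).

F, A, Bb, D

A third above F in this key is A.
A fourth above F in this key is Bb.
A sixth above F in this key is D.
Together with the bass F, this spells Bb major seventh in second inversion.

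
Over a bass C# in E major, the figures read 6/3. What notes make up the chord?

C#, E, A

A third above C# in this key is E.
A sixth above C# in this key is A.
Together with the bass C#, this spells A major in first inversion.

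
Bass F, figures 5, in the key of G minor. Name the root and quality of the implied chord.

The figures 5 indicate a triad in root position.
In root position the bass is the root, so the root is F.
The chord tones are F, A, C, giving F major.

F major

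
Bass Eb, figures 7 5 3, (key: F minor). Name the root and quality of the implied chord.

The figures 7 5 3 indicate a seventh chord in root position.
In root position the bass is the root, so the root is Eb.
The chord tones are Eb, G, Bb, Db, giving Eb dominant seventh.

Eb dominant seventh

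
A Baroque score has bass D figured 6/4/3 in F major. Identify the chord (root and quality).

G minor seventh

The figures 6/4/3 indicate a seventh chord in second inversion.
In second inversion the root lies a fourth above the bass: a fourth above D in F major is G.
The chord tones are D, F, G, Bb, giving G minor seventh.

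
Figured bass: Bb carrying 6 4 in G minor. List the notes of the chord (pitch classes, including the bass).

Bb, Eb, G

A fourth above Bb in this key is Eb.
A sixth above Bb in this key is G.
Together with the bass Bb, this spells Eb major in second inversion.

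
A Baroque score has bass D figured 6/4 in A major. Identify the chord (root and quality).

G# diminished

The figures 6/4 indicate a triad in second inversion.
In second inversion the root lies a fourth above the bass: a fourth above D in A major is G#.
The chord tones are D, G#, B, giving G# diminished.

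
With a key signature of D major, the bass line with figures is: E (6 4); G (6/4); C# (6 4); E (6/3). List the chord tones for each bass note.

E, A, C# | G, C#, E | C#, F#, A | E, G, C#

E (6/4): E, A, C#.
G (6/4): G, C#, E.
C# (6/4): C#, F#, A.
E (6/3): E, G, C#.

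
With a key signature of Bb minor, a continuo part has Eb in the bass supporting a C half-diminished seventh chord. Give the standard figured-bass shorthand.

6/5

Eb is the third of C half-diminished seventh, so the chord is in first inversion.
A seventh chord in first inversion is figured 6/5/3, conventionally abbreviated 6/5.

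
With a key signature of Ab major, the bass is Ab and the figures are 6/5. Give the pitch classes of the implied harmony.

The written figures 6/5 are shorthand for 6/5/3: the 3 is implied.
A third above Ab in this key is C.
A fifth above Ab in this key is Eb.
A sixth above Ab in this key is F.
Together with the bass Ab, this spells F minor seventh in first inversion.

Ab, C, Eb, F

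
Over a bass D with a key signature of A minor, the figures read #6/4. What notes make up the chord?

A fourth above D in this key is G.
A sixth above D in this key is B, raised to B# by the sharp.

D, G, B#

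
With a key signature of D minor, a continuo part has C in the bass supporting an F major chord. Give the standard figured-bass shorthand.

6/4

C is the fifth of F major, so the chord is in second inversion.
A triad in second inversion is figured 6/4, conventionally abbreviated 6/4.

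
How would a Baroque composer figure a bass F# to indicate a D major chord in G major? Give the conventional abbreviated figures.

F# is the third of D major, so the chord is in first inversion.
A triad in first inversion is figured 6/3, conventionally abbreviated 6.

6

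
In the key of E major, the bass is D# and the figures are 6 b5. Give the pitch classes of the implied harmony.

D#, F#, Ab, B

The written figures 6 b5 are shorthand for 6/5/3: the 3 is implied.
A third above D# in this key is F#.
A fifth above D# in this key is A, lowered to Ab by the flat.
A sixth above D# in this key is B.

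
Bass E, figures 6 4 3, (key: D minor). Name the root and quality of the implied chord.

A minor seventh

The figures 6 4 3 indicate a seventh chord in second inversion.
In second inversion the root lies a fourth above the bass: a fourth above E in D minor is A.
The chord tones are E, G, A, C, giving A minor seventh.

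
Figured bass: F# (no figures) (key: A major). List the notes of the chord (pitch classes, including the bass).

F#, A, C#

An unfigured bass implies 5/3.
A third above F# in this key is A.
A fifth above F# in this key is C#.
Together with the bass F#, this spells F# minor in root position.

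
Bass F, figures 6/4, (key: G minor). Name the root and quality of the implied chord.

Bb major

The figures 6/4 indicate a triad in second inversion.
In second inversion the root lies a fourth above the bass: a fourth above F in G minor is Bb.
The chord tones are F, Bb, D, giving Bb major.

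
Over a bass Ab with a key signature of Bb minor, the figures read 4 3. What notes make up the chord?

Ab, C, Db, F

The written figures 4 3 are shorthand for 6/4/3: the 6 is implied.
A third above Ab in this key is C.
A fourth above Ab in this key is Db.
A sixth above Ab in this key is F.
Together with the bass Ab, this spells Db major seventh in second inversion.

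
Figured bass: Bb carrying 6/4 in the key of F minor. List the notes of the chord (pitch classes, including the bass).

Bb, Eb, G

A fourth above Bb in this key is Eb.
A sixth above Bb in this key is G.
Together with the bass Bb, this spells Eb major in second inversion.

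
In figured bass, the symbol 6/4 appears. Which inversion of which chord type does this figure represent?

Intervals of 6/4 above the bass form a triad; the bass is the fifth, so this is second inversion.

triad, second inversion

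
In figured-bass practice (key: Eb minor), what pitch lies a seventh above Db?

Counting 6 letter steps above Db lands on C; in Eb minor, that letter is Cb.

Cb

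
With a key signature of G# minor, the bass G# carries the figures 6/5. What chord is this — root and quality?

The figures 6/5 indicate a seventh chord in first inversion.
In first inversion the root lies a sixth above the bass: a sixth above G# in G# minor is E.
The chord tones are G#, B, D#, E, giving E major seventh.

E major seventh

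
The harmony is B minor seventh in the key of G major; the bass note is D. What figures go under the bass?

D is the third of B minor seventh, so the chord is in first inversion.
A seventh chord in first inversion is figured 6/5/3, conventionally abbreviated 6/5.

6/5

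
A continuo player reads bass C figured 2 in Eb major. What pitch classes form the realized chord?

C, D, F, Ab

The written figures 2 are shorthand for 6/4/2: the 6/4 are implied.
A second above C in this key is D.
A fourth above C in this key is F.
A sixth above C in this key is Ab.
Together with the bass C, this spells D half-diminished seventh in third inversion.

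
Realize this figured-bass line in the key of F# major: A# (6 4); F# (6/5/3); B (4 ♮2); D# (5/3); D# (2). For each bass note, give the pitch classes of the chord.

A# (6/4): A#, D#, F#.
F# (6/5/3): F#, A#, C#, D#.
B (6/4/♮2): B, C, E#, G#.
D# (5/3): D#, F#, A#.
D# (6/4/2): D#, E#, G#, B.

A#, D#, F# | F#, A#, C#, D# | B, C, E#, G# | D#, F#, A# | D#, E#, G#, B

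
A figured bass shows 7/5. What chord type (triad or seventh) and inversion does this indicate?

seventh chord, root position

7/5 is shorthand for 7/5/3.
Intervals of 7/5/3 above the bass form a seventh chord; the bass is the root, so this is root position.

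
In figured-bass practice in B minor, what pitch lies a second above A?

Counting 1 letter step above A lands on B; in B minor, that letter is B.

B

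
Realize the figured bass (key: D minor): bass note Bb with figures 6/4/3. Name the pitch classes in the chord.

A third above Bb in this key is D.
A fourth above Bb in this key is E.
A sixth above Bb in this key is G.
Together with the bass Bb, this spells E half-diminished seventh in second inversion.

Bb, D, E, G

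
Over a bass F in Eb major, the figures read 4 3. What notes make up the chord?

The written figures 4 3 are shorthand for 6/4/3: the 6 is implied.
A third above F in this key is Ab.
A fourth above F in this key is Bb.
A sixth above F in this key is D.
Together with the bass F, this spells Bb dominant seventh in second inversion.

F, Ab, Bb, D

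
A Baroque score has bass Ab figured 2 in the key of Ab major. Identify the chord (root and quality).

Bb minor seventh

The figures 2 indicate a seventh chord in third inversion.
In third inversion the root lies a second above the bass: a second above Ab in Ab major is Bb.
The chord tones are Ab, Bb, Db, F, giving Bb minor seventh.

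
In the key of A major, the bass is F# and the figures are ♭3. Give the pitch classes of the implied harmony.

The written figures ♭3 are shorthand for 5/3: the 5 is implied.
A third above F# in this key is A, lowered to Ab by the flat.
A fifth above F# in this key is C#.

F#, Ab, C#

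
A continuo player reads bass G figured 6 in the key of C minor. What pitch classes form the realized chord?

G, Bb, Eb

The written figures 6 are shorthand for 6/3: the 3 is implied.
A third above G in this key is Bb.
A sixth above G in this key is Eb.
Together with the bass G, this spells Eb major in first inversion.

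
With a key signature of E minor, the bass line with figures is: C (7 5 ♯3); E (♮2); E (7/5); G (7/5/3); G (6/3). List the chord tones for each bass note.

C (7/5/#3): C, E#, G, B.
E (6/4/♮2): E, F, A, C.
E (7/5/3): E, G, B, D.
G (7/5/3): G, B, D, F#.
G (6/3): G, B, E.

C, E#, G, B | E, F, A, C | E, G, B, D | G, B, D, F# | G, B, E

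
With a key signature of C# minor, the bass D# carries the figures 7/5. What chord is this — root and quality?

D# half-diminished seventh

The figures 7/5 indicate a seventh chord in root position.
In root position the bass is the root, so the root is D#.
The chord tones are D#, F#, A, C#, giving D# half-diminished seventh.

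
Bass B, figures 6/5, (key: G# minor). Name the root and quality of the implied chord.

G# minor seventh

The figures 6/5 indicate a seventh chord in first inversion.
In first inversion the root lies a sixth above the bass: a sixth above B in G# minor is G#.
The chord tones are B, D#, F#, G#, giving G# minor seventh.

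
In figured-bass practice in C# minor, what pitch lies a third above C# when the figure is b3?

Counting 2 letter steps above C# lands on E; in C# minor, that letter is E.
The b3 figure lowers it a semitone, giving Eb.

Eb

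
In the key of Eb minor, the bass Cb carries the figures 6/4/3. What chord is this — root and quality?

The figures 6/4/3 indicate a seventh chord in second inversion.
In second inversion the root lies a fourth above the bass: a fourth above Cb in Eb minor is F.
The chord tones are Cb, Eb, F, Ab, giving F half-diminished seventh.

F half-diminished seventh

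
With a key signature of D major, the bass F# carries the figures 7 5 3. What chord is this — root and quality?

F# minor seventh

The figures 7 5 3 indicate a seventh chord in root position.
In root position the bass is the root, so the root is F#.
The chord tones are F#, A, C#, E, giving F# minor seventh.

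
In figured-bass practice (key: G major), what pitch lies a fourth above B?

E

Counting 3 letter steps above B lands on E; in G major, that letter is E.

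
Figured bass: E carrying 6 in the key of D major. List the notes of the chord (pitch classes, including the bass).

The written figures 6 are shorthand for 6/3: the 3 is implied.
A third above E in this key is G.
A sixth above E in this key is C#.
Together with the bass E, this spells C# diminished in first inversion.

E, G, C#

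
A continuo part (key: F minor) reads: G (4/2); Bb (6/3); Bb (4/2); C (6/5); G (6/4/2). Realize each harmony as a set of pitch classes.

G, Ab, C, Eb | Bb, Db, G | Bb, C, Eb, G | C, Eb, G, Ab | G, Ab, C, Eb

G (6/4/2): G, Ab, C, Eb.
Bb (6/3): Bb, Db, G.
Bb (6/4/2): Bb, C, Eb, G.
C (6/5/3): C, Eb, G, Ab.
G (6/4/2): G, Ab, C, Eb.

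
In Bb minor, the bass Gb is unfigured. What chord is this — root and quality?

An unfigured bass indicates a triad in root position.
In root position the bass is the root, so the root is Gb.
The chord tones are Gb, Bb, Db, giving Gb major.

Gb major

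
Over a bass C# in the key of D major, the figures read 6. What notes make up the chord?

C#, E, A

The written figures 6 are shorthand for 6/3: the 3 is implied.
A third above C# in this key is E.
A sixth above C# in this key is A.
Together with the bass C#, this spells A major in first inversion.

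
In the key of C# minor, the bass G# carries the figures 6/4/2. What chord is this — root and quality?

A major seventh

The figures 6/4/2 indicate a seventh chord in third inversion.
In third inversion the root lies a second above the bass: a second above G# in C# minor is A.
The chord tones are G#, A, C#, E, giving A major seventh.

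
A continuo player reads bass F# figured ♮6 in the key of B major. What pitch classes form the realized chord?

The written figures ♮6 are shorthand for 6/3: the 3 is implied.
A third above F# in this key is A#.
A sixth above F# in this key is D#, made natural (D) by the ♮ figure.
Together with the bass F#, this spells D augmented in first inversion.

F#, A#, D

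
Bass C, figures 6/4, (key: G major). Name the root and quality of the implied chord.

F# diminished

The figures 6/4 indicate a triad in second inversion.
In second inversion the root lies a fourth above the bass: a fourth above C in G major is F#.
The chord tones are C, F#, A, giving F# diminished.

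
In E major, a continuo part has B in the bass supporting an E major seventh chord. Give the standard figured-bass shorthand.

B is the fifth of E major seventh, so the chord is in second inversion.
A seventh chord in second inversion is figured 6/4/3, conventionally abbreviated 4/3.

4/3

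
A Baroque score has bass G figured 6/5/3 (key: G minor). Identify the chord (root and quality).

The figures 6/5/3 indicate a seventh chord in first inversion.
In first inversion the root lies a sixth above the bass: a sixth above G in G minor is Eb.
The chord tones are G, Bb, D, Eb, giving Eb major seventh.

Eb major seventh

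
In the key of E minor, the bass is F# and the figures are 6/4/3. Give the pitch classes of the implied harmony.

F#, A, B, D

A third above F# in this key is A.
A fourth above F# in this key is B.
A sixth above F# in this key is D.
Together with the bass F#, this spells B minor seventh in second inversion.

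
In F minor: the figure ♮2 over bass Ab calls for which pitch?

Counting 1 letter step above Ab lands on B; in F minor, that letter is Bb.
The ♮2 figure makes it natural, giving B.

B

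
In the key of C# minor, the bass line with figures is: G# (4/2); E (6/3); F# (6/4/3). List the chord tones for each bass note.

G# (6/4/2): G#, A, C#, E.
E (6/3): E, G#, C#.
F# (6/4/3): F#, A, B, D#.

G#, A, C#, E | E, G#, C# | F#, A, B, D#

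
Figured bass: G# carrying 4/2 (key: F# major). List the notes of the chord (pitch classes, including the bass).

G#, A#, C#, E#

The written figures 4/2 are shorthand for 6/4/2: the 6 is implied.
A second above G# in this key is A#.
A fourth above G# in this key is C#.
A sixth above G# in this key is E#.
Together with the bass G#, this spells A# minor seventh in third inversion.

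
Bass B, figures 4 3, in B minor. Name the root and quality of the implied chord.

The figures 4 3 indicate a seventh chord in second inversion.
In second inversion the root lies a fourth above the bass: a fourth above B in B minor is E.
The chord tones are B, D, E, G, giving E minor seventh.

E minor seventh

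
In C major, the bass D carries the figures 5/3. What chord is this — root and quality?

D minor

The figures 5/3 indicate a triad in root position.
In root position the bass is the root, so the root is D.
The chord tones are D, F, A, giving D minor.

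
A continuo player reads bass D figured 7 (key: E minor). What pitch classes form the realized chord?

The written figures 7 are shorthand for 7/5/3: the 5/3 are implied.
A third above D in this key is F#.
A fifth above D in this key is A.
A seventh above D in this key is C.
Together with the bass D, this spells D dominant seventh in root position.

D, F#, A, C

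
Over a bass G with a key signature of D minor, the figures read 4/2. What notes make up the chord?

G, A, C, E

The written figures 4/2 are shorthand for 6/4/2: the 6 is implied.
A second above G in this key is A.
A fourth above G in this key is C.
A sixth above G in this key is E.
Together with the bass G, this spells A minor seventh in third inversion.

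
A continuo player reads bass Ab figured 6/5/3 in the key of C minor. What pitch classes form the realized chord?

Ab, C, Eb, F

A third above Ab in this key is C.
A fifth above Ab in this key is Eb.
A sixth above Ab in this key is F.
Together with the bass Ab, this spells F minor seventh in first inversion.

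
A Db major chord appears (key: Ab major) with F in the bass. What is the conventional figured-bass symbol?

6

F is the third of Db major, so the chord is in first inversion.
A triad in first inversion is figured 6/3, conventionally abbreviated 6.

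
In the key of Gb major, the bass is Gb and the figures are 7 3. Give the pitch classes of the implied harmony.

The written figures 7 3 are shorthand for 7/5/3: the 5 is implied.
A third above Gb in this key is Bb.
A fifth above Gb in this key is Db.
A seventh above Gb in this key is F.
Together with the bass Gb, this spells Gb major seventh in root position.

Gb, Bb, Db, F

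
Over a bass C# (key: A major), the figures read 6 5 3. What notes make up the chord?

C#, E, G#, A

A third above C# in this key is E.
A fifth above C# in this key is G#.
A sixth above C# in this key is A.
Together with the bass C#, this spells A major seventh in first inversion.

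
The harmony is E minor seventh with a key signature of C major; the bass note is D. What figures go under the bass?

D is the seventh of E minor seventh, so the chord is in third inversion.
A seventh chord in third inversion is figured 6/4/2, conventionally abbreviated 4/2.

4/2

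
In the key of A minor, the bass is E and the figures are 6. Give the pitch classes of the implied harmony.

The written figures 6 are shorthand for 6/3: the 3 is implied.
A third above E in this key is G.
A sixth above E in this key is C.
Together with the bass E, this spells C major in first inversion.

E, G, C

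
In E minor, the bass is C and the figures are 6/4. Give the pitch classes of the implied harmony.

A fourth above C in this key is F#.
A sixth above C in this key is A.
Together with the bass C, this spells F# diminished in second inversion.

C, F#, A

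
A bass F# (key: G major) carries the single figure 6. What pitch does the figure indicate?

Counting 5 letter steps above F# lands on D; in G major, that letter is D.

D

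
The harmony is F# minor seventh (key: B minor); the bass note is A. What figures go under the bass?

A is the third of F# minor seventh, so the chord is in first inversion.
A seventh chord in first inversion is figured 6/5/3, conventionally abbreviated 6/5.

6/5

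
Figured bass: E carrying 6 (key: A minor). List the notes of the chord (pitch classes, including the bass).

The written figures 6 are shorthand for 6/3: the 3 is implied.
A third above E in this key is G.
A sixth above E in this key is C.
Together with the bass E, this spells C major in first inversion.

E, G, C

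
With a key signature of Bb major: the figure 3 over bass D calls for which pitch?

Counting 2 letter steps above D lands on F; in Bb major, that letter is F.

F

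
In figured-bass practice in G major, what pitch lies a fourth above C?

Counting 3 letter steps above C lands on F; in G major, that letter is F#.

F#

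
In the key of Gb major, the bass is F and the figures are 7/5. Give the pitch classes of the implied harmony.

F, Ab, Cb, Eb

The written figures 7/5 are shorthand for 7/5/3: the 3 is implied.
A third above F in this key is Ab.
A fifth above F in this key is Cb.
A seventh above F in this key is Eb.
Together with the bass F, this spells F half-diminished seventh in root position.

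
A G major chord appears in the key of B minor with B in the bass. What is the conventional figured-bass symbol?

6

B is the third of G major, so the chord is in first inversion.
A triad in first inversion is figured 6/3, conventionally abbreviated 6.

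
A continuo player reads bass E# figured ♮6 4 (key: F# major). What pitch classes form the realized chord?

E#, A#, C

A fourth above E# in this key is A#.
A sixth above E# in this key is C#, made natural (C) by the ♮ figure.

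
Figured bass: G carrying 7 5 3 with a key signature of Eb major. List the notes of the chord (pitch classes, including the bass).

G, Bb, D, F

A third above G in this key is Bb.
A fifth above G in this key is D.
A seventh above G in this key is F.
Together with the bass G, this spells G minor seventh in root position.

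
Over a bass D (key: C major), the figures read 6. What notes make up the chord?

D, F, B

The written figures 6 are shorthand for 6/3: the 3 is implied.
A third above D in this key is F.
A sixth above D in this key is B.
Together with the bass D, this spells B diminished in first inversion.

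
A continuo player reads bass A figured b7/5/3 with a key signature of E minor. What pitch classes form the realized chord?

A third above A in this key is C.
A fifth above A in this key is E.
A seventh above A in this key is G, lowered to Gb by the flat.

A, C, E, Gb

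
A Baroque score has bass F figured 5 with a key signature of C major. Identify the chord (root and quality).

The figures 5 indicate a triad in root position.
In root position the bass is the root, so the root is F.
The chord tones are F, A, C, giving F major.

F major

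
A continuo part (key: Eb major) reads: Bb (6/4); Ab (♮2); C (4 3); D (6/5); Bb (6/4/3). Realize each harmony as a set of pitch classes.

Bb, Eb, G | Ab, B, D, F | C, Eb, F, Ab | D, F, Ab, Bb | Bb, D, Eb, G

Bb (6/4): Bb, Eb, G.
Ab (6/4/♮2): Ab, B, D, F.
C (6/4/3): C, Eb, F, Ab.
D (6/5/3): D, F, Ab, Bb.
Bb (6/4/3): Bb, D, Eb, G.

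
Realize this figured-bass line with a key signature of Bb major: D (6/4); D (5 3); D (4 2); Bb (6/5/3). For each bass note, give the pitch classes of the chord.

D (6/4): D, G, Bb.
D (5/3): D, F, A.
D (6/4/2): D, Eb, G, Bb.
Bb (6/5/3): Bb, D, F, G.

D, G, Bb | D, F, A | D, Eb, G, Bb | Bb, D, F, G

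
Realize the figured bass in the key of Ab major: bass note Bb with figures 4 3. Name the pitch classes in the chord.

Bb, Db, Eb, G

The written figures 4 3 are shorthand for 6/4/3: the 6 is implied.
A third above Bb in this key is Db.
A fourth above Bb in this key is Eb.
A sixth above Bb in this key is G.
Together with the bass Bb, this spells Eb dominant seventh in second inversion.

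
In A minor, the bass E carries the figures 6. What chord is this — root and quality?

C major

The figures 6 indicate a triad in first inversion.
In first inversion the root lies a sixth above the bass: a sixth above E in A minor is C.
The chord tones are E, G, C, giving C major.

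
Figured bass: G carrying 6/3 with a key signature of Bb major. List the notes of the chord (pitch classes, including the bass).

G, Bb, Eb

A third above G in this key is Bb.
A sixth above G in this key is Eb.
Together with the bass G, this spells Eb major in first inversion.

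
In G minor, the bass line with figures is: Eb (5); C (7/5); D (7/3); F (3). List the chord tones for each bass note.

Eb, G, Bb | C, Eb, G, Bb | D, F, A, C | F, A, C

Eb (5/3): Eb, G, Bb.
C (7/5/3): C, Eb, G, Bb.
D (7/5/3): D, F, A, C.
F (5/3): F, A, C.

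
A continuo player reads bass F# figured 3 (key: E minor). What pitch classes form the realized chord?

The written figures 3 are shorthand for 5/3: the 5 is implied.
A third above F# in this key is A.
A fifth above F# in this key is C.
Together with the bass F#, this spells F# diminished in root position.

F#, A, C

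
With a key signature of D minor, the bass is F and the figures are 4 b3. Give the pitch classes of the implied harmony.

F, Ab, Bb, D

The written figures 4 b3 are shorthand for 6/4/3: the 6 is implied.
A third above F in this key is A, lowered to Ab by the flat.
A fourth above F in this key is Bb.
A sixth above F in this key is D.
Together with the bass F, this spells Bb dominant seventh in second inversion.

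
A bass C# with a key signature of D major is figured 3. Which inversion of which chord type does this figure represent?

3 is shorthand for 5/3.
Intervals of 5/3 above the bass form a triad; the bass is the root, so this is root position.

triad, root position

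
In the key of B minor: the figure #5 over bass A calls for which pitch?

Counting 4 letter steps above A lands on E; in B minor, that letter is E.
The #5 figure raises it a semitone, giving E#.

E#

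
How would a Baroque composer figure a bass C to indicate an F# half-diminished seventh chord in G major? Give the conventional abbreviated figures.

4/3

C is the fifth of F# half-diminished seventh, so the chord is in second inversion.
A seventh chord in second inversion is figured 6/4/3, conventionally abbreviated 4/3.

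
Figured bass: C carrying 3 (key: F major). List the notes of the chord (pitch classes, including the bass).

C, E, G

The written figures 3 are shorthand for 5/3: the 5 is implied.
A third above C in this key is E.
A fifth above C in this key is G.
Together with the bass C, this spells C major in root position.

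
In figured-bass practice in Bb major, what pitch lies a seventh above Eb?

Counting 6 letter steps above Eb lands on D; in Bb major, that letter is D.

D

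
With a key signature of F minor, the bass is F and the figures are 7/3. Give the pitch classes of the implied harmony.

The written figures 7/3 are shorthand for 7/5/3: the 5 is implied.
A third above F in this key is Ab.
A fifth above F in this key is C.
A seventh above F in this key is Eb.
Together with the bass F, this spells F minor seventh in root position.

F, Ab, C, Eb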